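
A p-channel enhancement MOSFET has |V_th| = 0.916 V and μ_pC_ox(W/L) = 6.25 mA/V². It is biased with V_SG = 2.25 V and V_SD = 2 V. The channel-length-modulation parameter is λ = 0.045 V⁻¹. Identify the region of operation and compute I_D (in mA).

V_ov = V_SG − |V_th| = 2.25 − 0.916 = 1.33 V.
Since V_SD = 2 V ≥ V_ov = 1.33 V, the device is in saturation.
I_D = ½ k_p V_ov² (1 + λ V_SD) = 0.5 × 6.25 × 1.33² × (1 + 0.045 × 2) = 6.06 mA.

Saturation; I_D = 6.06 mA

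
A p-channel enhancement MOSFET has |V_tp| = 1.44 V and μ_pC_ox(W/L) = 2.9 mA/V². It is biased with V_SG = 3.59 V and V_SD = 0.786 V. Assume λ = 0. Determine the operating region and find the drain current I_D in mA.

V_ov = V_SG − |V_tp| = 3.59 − 1.44 = 2.15 V.
Since V_SD = 0.786 V < V_ov = 2.15 V, the device is in the triode region.
I_D = k_p [V_ov · V_SD − ½ V_SD²] = 2.9 × [2.15 × 0.786 − 0.5 × 0.786²] = 4 mA.

Triode; I_D = 4.00 mA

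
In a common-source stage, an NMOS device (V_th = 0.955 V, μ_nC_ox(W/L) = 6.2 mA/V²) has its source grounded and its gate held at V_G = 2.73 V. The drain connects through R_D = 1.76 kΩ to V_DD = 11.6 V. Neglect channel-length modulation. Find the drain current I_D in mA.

I_D = 6.19 mA

V_GS = V_G = 2.73 V, so V_ov = 2.73 − 0.955 = 1.77 V.
Assume saturation: I_D = ½ k_n V_ov² = 0.5 × 6.2 × 1.77² = 9.77 mA, giving V_DS = V_DD − I_D R_D = 11.6 − 9.77 × 1.76 = -5.59 V.
But -5.59 V < V_ov = 1.77 V, so the device is actually in triode.
In triode I_D = k_n[V_ov V_DS − ½ V_DS²] and I_D = (V_DD − V_DS)/R_D. Equating: 5.46 V_DS² − 20.37 V_DS + 11.6 = 0, giving V_DS = 0.701 V (the root below V_ov).
I_D = (11.6 − 0.701) / 1.76 = 6.19 mA.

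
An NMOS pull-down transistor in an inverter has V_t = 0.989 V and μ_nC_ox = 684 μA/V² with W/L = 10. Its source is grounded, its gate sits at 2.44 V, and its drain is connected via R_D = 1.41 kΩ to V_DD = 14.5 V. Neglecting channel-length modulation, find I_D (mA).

I_D = 7.20 mA

V_GS = V_G = 2.44 V, so V_ov = 2.44 − 0.989 = 1.45 V.
k_n = μ_nC_ox · (W/L) = 6.84 mA/V².
Assume saturation: I_D = ½ k_n V_ov² = 0.5 × 6.84 × 1.45² = 7.2 mA, giving V_DS = V_DD − I_D R_D = 14.5 − 7.2 × 1.41 = 4.35 V.
V_DS = 4.35 V ≥ V_ov = 1.45 V, confirming saturation.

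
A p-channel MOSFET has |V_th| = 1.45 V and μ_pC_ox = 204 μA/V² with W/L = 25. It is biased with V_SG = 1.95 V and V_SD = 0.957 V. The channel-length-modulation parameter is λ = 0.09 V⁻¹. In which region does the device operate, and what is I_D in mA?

k_p = μ_pC_ox · (W/L) = 5.1 mA/V².
V_ov = V_SG − |V_th| = 1.95 − 1.45 = 0.5 V.
Since V_SD = 0.957 V ≥ V_ov = 0.5 V, the device is in saturation.
I_D = ½ k_p V_ov² (1 + λ V_SD) = 0.5 × 5.1 × 0.5² × (1 + 0.09 × 0.957) = 0.692 mA.

Saturation; I_D = 0.692 mA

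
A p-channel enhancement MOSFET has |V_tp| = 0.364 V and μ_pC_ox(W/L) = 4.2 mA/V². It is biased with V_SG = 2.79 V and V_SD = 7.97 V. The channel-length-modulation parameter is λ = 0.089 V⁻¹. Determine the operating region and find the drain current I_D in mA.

Saturation; I_D = 21.1 mA

V_ov = V_SG − |V_tp| = 2.79 − 0.364 = 2.43 V.
Since V_SD = 7.97 V ≥ V_ov = 2.43 V, the device is in saturation.
I_D = ½ k_p V_ov² (1 + λ V_SD) = 0.5 × 4.2 × 2.43² × (1 + 0.089 × 7.97) = 21.1 mA.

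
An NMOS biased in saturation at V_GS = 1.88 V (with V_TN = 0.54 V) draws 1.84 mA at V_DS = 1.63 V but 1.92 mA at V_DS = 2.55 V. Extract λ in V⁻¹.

λ = 0.0512 V⁻¹

With V_GS fixed, I_D ∝ (1 + λ V_DS) in saturation, so I_D2/I_D1 = (1 + λ V_DS2)/(1 + λ V_DS1).
1.92/1.84 = 1.043 = (1 + 2.55 λ)/(1 + 1.63 λ).
Solving: λ (I_D1 V_DS2 − I_D2 V_DS1) = I_D2 − I_D1, so λ = (1.92 − 1.84) / (1.84 × 2.55 − 1.92 × 1.63) = 0.08 / 1.56 = 0.0512 V⁻¹.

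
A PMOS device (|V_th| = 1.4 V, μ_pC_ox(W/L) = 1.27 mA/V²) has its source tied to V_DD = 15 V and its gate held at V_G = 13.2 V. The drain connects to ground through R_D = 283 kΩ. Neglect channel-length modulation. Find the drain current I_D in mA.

V_SG = V_DD − V_G = 15 − 13.2 = 1.8 V, so V_ov = 1.8 − 1.4 = 0.4 V.
Assume saturation: I_D = ½ k_p V_ov² = 0.5 × 1.27 × 0.4² = 0.102 mA, giving V_SD = V_DD − I_D R_D = 15 − 0.102 × 283 = -13.8 V.
But -13.8 V < V_ov = 0.4 V, so the device is actually in triode.
In triode I_D = k_p[V_ov V_SD − ½ V_SD²] and I_D = (V_DD − V_SD)/R_D. Equating: 180 V_SD² − 144.8 V_SD + 15 = 0, giving V_SD = 0.122 V (the root below V_ov).
I_D = (15 − 0.122) / 283 = 0.0526 mA.

I_D = 0.0526 mA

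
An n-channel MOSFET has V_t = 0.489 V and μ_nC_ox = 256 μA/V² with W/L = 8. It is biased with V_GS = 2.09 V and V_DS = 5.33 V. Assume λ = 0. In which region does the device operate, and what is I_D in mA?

Saturation; I_D = 2.62 mA

k_n = μ_nC_ox · (W/L) = 2.048 mA/V².
V_ov = V_GS − V_t = 2.09 − 0.489 = 1.6 V.
Since V_DS = 5.33 V ≥ V_ov = 1.6 V, the device is in saturation.
I_D = ½ k_n V_ov² = 0.5 × 2.048 × 1.6² = 2.62 mA.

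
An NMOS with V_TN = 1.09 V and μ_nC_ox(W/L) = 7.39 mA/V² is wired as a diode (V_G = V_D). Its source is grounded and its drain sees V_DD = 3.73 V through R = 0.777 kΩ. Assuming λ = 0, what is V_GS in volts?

With gate tied to drain, V_GS = V_DS ≥ V_GS − V_TN, so the device is in saturation.
KCL at the drain: ½ k_n (V_GS − V_TN)² = (V_DD − V_GS)/R.
Let x = V_GS − 1.09. Then 2.87 x² + x − 2.64 = 0, giving x = 0.8 V (positive root), so V_GS = 1.89 V.
I_D = (V_DD − V_GS)/R = (3.73 − 1.89) / 0.777 = 2.37 mA.

V_GS = 1.89 V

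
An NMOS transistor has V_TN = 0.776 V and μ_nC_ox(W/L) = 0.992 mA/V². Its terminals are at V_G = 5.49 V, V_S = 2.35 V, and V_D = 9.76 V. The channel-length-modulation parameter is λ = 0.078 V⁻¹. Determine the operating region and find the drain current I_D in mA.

V_GS = V_G − V_S = 5.49 − 2.35 = 3.14 V; V_DS = V_D − V_S = 9.76 − 2.35 = 7.41 V.
V_ov = V_GS − V_TN = 3.14 − 0.776 = 2.36 V.
Since V_DS = 7.41 V ≥ V_ov = 2.36 V, the device is in saturation.
I_D = ½ k_n V_ov² (1 + λ V_DS) = 0.5 × 0.992 × 2.36² × (1 + 0.078 × 7.41) = 4.37 mA.

Saturation; I_D = 4.37 mA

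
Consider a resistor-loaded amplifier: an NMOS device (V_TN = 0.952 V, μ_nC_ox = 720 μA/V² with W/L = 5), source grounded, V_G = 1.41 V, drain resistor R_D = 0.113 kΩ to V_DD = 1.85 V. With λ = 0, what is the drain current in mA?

I_D = 0.378 mA

V_GS = V_G = 1.41 V, so V_ov = 1.41 − 0.952 = 0.458 V.
k_n = μ_nC_ox · (W/L) = 3.6 mA/V².
Assume saturation: I_D = ½ k_n V_ov² = 0.5 × 3.6 × 0.458² = 0.378 mA, giving V_DS = V_DD − I_D R_D = 1.85 − 0.378 × 0.113 = 1.81 V.
V_DS = 1.81 V ≥ V_ov = 0.458 V, confirming saturation.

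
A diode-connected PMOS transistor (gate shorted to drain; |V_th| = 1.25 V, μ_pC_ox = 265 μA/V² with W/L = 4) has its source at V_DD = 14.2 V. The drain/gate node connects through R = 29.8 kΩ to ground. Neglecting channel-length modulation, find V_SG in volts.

V_SG = 2.12 V

With gate tied to drain, V_SG = V_SD ≥ V_SG − |V_th|, so the device is in saturation.
k_p = μ_pC_ox · (W/L) = 1.06 mA/V².
KCL at the drain: ½ k_p (V_SG − |V_th|)² = (V_DD − V_SG)/R.
Let x = V_SG − 1.25. Then 15.8 x² + x − 12.95 = 0, giving x = 0.874 V (positive root), so V_SG = 2.12 V.
I_D = (V_DD − V_SG)/R = (14.2 − 2.12) / 29.8 = 0.405 mA.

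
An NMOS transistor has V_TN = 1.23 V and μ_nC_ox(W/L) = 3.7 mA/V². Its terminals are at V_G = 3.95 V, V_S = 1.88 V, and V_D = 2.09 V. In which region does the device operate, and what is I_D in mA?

V_GS = V_G − V_S = 3.95 − 1.88 = 2.07 V; V_DS = V_D − V_S = 2.09 − 1.88 = 0.21 V.
V_ov = V_GS − V_TN = 2.07 − 1.23 = 0.84 V.
Since V_DS = 0.21 V < V_ov = 0.84 V, the device is in the triode region.
I_D = k_n [V_ov · V_DS − ½ V_DS²] = 3.7 × [0.84 × 0.21 − 0.5 × 0.21²] = 0.571 mA.

Triode; I_D = 0.571 mA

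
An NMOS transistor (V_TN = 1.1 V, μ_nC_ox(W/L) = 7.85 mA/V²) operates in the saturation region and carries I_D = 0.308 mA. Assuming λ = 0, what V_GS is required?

In saturation I_D = ½ k_n (V_GS − V_TN)², so V_GS − V_TN = √(2 I_D / k_n) = √(2 × 0.308 / 7.85) = 0.28 V.
V_GS = 1.1 + 0.28 = 1.38 V.

V_GS = 1.38 V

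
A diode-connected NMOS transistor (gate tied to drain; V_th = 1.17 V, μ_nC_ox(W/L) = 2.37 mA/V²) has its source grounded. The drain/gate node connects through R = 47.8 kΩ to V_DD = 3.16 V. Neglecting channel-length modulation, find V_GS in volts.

With gate tied to drain, V_GS = V_DS ≥ V_GS − V_th, so the device is in saturation.
KCL at the drain: ½ k_n (V_GS − V_th)² = (V_DD − V_GS)/R.
Let x = V_GS − 1.17. Then 56.6 x² + x − 1.99 = 0, giving x = 0.179 V (positive root), so V_GS = 1.35 V.
I_D = (V_DD − V_GS)/R = (3.16 − 1.35) / 47.8 = 0.0379 mA.

V_GS = 1.35 V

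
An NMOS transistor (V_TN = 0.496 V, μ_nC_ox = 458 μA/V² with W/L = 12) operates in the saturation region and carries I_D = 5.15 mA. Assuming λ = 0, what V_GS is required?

k_n = μ_nC_ox · (W/L) = 5.496 mA/V².
In saturation I_D = ½ k_n (V_GS − V_TN)², so V_GS − V_TN = √(2 I_D / k_n) = √(2 × 5.15 / 5.496) = 1.37 V.
V_GS = 0.496 + 1.37 = 1.86 V.

V_GS = 1.86 V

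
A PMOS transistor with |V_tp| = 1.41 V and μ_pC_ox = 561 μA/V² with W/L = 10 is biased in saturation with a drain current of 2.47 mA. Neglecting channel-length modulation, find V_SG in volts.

V_SG = 2.35 V

k_p = μ_pC_ox · (W/L) = 5.61 mA/V².
In saturation I_D = ½ k_p (V_SG − |V_tp|)², so V_SG − |V_tp| = √(2 I_D / k_p) = √(2 × 2.47 / 5.61) = 0.938 V.
V_SG = 1.41 + 0.938 = 2.35 V.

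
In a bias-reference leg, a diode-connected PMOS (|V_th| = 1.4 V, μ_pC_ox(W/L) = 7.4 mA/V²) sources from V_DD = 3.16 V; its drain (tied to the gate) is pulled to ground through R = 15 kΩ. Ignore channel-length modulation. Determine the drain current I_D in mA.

I_D = 0.106 mA

With gate tied to drain, V_SG = V_SD ≥ V_SG − |V_th|, so the device is in saturation.
KCL at the drain: ½ k_p (V_SG − |V_th|)² = (V_DD − V_SG)/R.
Let x = V_SG − 1.4. Then 55.5 x² + x − 1.76 = 0, giving x = 0.169 V (positive root), so V_SG = 1.57 V.
I_D = (V_DD − V_SG)/R = (3.16 − 1.57) / 15 = 0.106 mA.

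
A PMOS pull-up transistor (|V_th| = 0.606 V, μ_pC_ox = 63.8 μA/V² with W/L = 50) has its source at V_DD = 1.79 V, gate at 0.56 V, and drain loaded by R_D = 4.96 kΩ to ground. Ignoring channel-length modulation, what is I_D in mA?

I_D = 0.322 mA

V_SG = V_DD − V_G = 1.79 − 0.56 = 1.23 V, so V_ov = 1.23 − 0.606 = 0.624 V.
k_p = μ_pC_ox · (W/L) = 3.19 mA/V².
Assume saturation: I_D = ½ k_p V_ov² = 0.5 × 3.19 × 0.624² = 0.621 mA, giving V_SD = V_DD − I_D R_D = 1.79 − 0.621 × 4.96 = -1.29 V.
But -1.29 V < V_ov = 0.624 V, so the device is actually in triode.
In triode I_D = k_p[V_ov V_SD − ½ V_SD²] and I_D = (V_DD − V_SD)/R_D. Equating: 7.91 V_SD² − 10.87 V_SD + 1.79 = 0, giving V_SD = 0.191 V (the root below V_ov).
I_D = (1.79 − 0.191) / 4.96 = 0.322 mA.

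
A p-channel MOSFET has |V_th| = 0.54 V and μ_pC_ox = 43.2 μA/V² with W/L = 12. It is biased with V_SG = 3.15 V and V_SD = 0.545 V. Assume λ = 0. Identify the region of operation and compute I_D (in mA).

Triode; I_D = 0.660 mA

k_p = μ_pC_ox · (W/L) = 0.5184 mA/V².
V_ov = V_SG − |V_th| = 3.15 − 0.54 = 2.61 V.
Since V_SD = 0.545 V < V_ov = 2.61 V, the device is in the triode region.
I_D = k_p [V_ov · V_SD − ½ V_SD²] = 0.5184 × [2.61 × 0.545 − 0.5 × 0.545²] = 0.66 mA.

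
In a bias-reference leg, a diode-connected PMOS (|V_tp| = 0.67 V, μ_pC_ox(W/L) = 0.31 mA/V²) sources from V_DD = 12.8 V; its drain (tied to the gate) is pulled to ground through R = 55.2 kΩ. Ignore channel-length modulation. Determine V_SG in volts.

V_SG = 1.80 V

With gate tied to drain, V_SG = V_SD ≥ V_SG − |V_tp|, so the device is in saturation.
KCL at the drain: ½ k_p (V_SG − |V_tp|)² = (V_DD − V_SG)/R.
Let x = V_SG − 0.67. Then 8.56 x² + x − 12.13 = 0, giving x = 1.13 V (positive root), so V_SG = 1.8 V.
I_D = (V_DD − V_SG)/R = (12.8 − 1.8) / 55.2 = 0.199 mA.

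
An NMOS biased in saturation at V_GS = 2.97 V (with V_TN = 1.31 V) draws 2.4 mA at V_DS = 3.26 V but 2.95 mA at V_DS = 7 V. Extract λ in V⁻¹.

λ = 0.0766 V⁻¹

With V_GS fixed, I_D ∝ (1 + λ V_DS) in saturation, so I_D2/I_D1 = (1 + λ V_DS2)/(1 + λ V_DS1).
2.95/2.4 = 1.229 = (1 + 7 λ)/(1 + 3.26 λ).
Solving: λ (I_D1 V_DS2 − I_D2 V_DS1) = I_D2 − I_D1, so λ = (2.95 − 2.4) / (2.4 × 7 − 2.95 × 3.26) = 0.55 / 7.18 = 0.0766 V⁻¹.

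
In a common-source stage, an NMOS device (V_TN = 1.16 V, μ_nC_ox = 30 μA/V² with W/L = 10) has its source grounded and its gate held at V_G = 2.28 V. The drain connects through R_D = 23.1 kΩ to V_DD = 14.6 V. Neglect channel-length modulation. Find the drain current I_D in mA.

V_GS = V_G = 2.28 V, so V_ov = 2.28 − 1.16 = 1.12 V.
k_n = μ_nC_ox · (W/L) = 0.3 mA/V².
Assume saturation: I_D = ½ k_n V_ov² = 0.5 × 0.3 × 1.12² = 0.188 mA, giving V_DS = V_DD − I_D R_D = 14.6 − 0.188 × 23.1 = 10.3 V.
V_DS = 10.3 V ≥ V_ov = 1.12 V, confirming saturation.

I_D = 0.188 mA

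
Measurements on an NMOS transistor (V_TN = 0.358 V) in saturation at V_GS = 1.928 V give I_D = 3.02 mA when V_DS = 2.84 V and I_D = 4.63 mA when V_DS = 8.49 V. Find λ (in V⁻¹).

λ = 0.129 V⁻¹

With V_GS fixed, I_D ∝ (1 + λ V_DS) in saturation, so I_D2/I_D1 = (1 + λ V_DS2)/(1 + λ V_DS1).
4.63/3.02 = 1.533 = (1 + 8.49 λ)/(1 + 2.84 λ).
Solving: λ (I_D1 V_DS2 − I_D2 V_DS1) = I_D2 − I_D1, so λ = (4.63 − 3.02) / (3.02 × 8.49 − 4.63 × 2.84) = 1.61 / 12.5 = 0.129 V⁻¹.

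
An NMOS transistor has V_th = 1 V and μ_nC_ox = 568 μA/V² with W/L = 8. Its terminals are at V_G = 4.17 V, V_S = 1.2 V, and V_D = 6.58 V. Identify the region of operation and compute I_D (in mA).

Saturation; I_D = 8.82 mA

V_GS = V_G − V_S = 4.17 − 1.2 = 2.97 V; V_DS = V_D − V_S = 6.58 − 1.2 = 5.38 V.
k_n = μ_nC_ox · (W/L) = 4.544 mA/V².
V_ov = V_GS − V_th = 2.97 − 1 = 1.97 V.
Since V_DS = 5.38 V ≥ V_ov = 1.97 V, the device is in saturation.
I_D = ½ k_n V_ov² = 0.5 × 4.544 × 1.97² = 8.82 mA.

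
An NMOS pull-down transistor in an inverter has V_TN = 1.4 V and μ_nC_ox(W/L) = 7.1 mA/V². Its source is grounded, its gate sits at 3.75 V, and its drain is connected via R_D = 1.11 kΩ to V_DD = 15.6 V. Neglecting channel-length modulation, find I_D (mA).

V_GS = V_G = 3.75 V, so V_ov = 3.75 − 1.4 = 2.35 V.
Assume saturation: I_D = ½ k_n V_ov² = 0.5 × 7.1 × 2.35² = 19.6 mA, giving V_DS = V_DD − I_D R_D = 15.6 − 19.6 × 1.11 = -6.16 V.
But -6.16 V < V_ov = 2.35 V, so the device is actually in triode.
In triode I_D = k_n[V_ov V_DS − ½ V_DS²] and I_D = (V_DD − V_DS)/R_D. Equating: 3.94 V_DS² − 19.52 V_DS + 15.6 = 0, giving V_DS = 1 V (the root below V_ov).
I_D = (15.6 − 1) / 1.11 = 13.2 mA.

I_D = 13.2 mA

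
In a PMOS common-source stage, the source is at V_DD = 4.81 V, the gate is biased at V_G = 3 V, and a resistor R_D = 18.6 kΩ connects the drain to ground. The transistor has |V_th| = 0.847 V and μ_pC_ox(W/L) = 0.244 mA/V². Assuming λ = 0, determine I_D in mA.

I_D = 0.113 mA

V_SG = V_DD − V_G = 4.81 − 3 = 1.81 V, so V_ov = 1.81 − 0.847 = 0.963 V.
Assume saturation: I_D = ½ k_p V_ov² = 0.5 × 0.244 × 0.963² = 0.113 mA, giving V_SD = V_DD − I_D R_D = 4.81 − 0.113 × 18.6 = 2.71 V.
V_SD = 2.71 V ≥ V_ov = 0.963 V, confirming saturation.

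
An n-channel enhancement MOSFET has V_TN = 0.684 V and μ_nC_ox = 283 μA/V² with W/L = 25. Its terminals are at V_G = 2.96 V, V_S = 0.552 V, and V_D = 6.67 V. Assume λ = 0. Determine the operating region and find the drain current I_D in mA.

V_GS = V_G − V_S = 2.96 − 0.552 = 2.41 V; V_DS = V_D − V_S = 6.67 − 0.552 = 6.12 V.
k_n = μ_nC_ox · (W/L) = 7.075 mA/V².
V_ov = V_GS − V_TN = 2.41 − 0.684 = 1.72 V.
Since V_DS = 6.12 V ≥ V_ov = 1.72 V, the device is in saturation.
I_D = ½ k_n V_ov² = 0.5 × 7.075 × 1.72² = 10.5 mA.

Saturation; I_D = 10.5 mA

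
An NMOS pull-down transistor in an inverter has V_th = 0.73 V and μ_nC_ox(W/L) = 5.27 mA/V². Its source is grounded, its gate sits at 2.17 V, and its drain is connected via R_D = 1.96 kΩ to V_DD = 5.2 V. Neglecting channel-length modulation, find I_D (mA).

I_D = 2.46 mA

V_GS = V_G = 2.17 V, so V_ov = 2.17 − 0.73 = 1.44 V.
Assume saturation: I_D = ½ k_n V_ov² = 0.5 × 5.27 × 1.44² = 5.46 mA, giving V_DS = V_DD − I_D R_D = 5.2 − 5.46 × 1.96 = -5.51 V.
But -5.51 V < V_ov = 1.44 V, so the device is actually in triode.
In triode I_D = k_n[V_ov V_DS − ½ V_DS²] and I_D = (V_DD − V_DS)/R_D. Equating: 5.16 V_DS² − 15.87 V_DS + 5.2 = 0, giving V_DS = 0.373 V (the root below V_ov).
I_D = (5.2 − 0.373) / 1.96 = 2.46 mA.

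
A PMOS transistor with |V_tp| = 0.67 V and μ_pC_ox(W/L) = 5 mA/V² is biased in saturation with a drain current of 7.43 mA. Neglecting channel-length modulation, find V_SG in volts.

V_SG = 2.39 V

In saturation I_D = ½ k_p (V_SG − |V_tp|)², so V_SG − |V_tp| = √(2 I_D / k_p) = √(2 × 7.43 / 5) = 1.72 V.
V_SG = 0.67 + 1.72 = 2.39 V.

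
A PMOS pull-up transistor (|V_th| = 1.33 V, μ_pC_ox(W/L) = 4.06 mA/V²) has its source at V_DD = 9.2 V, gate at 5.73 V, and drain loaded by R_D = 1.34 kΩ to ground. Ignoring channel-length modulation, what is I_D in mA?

I_D = 6.19 mA

V_SG = V_DD − V_G = 9.2 − 5.73 = 3.47 V, so V_ov = 3.47 − 1.33 = 2.14 V.
Assume saturation: I_D = ½ k_p V_ov² = 0.5 × 4.06 × 2.14² = 9.3 mA, giving V_SD = V_DD − I_D R_D = 9.2 − 9.3 × 1.34 = -3.26 V.
But -3.26 V < V_ov = 2.14 V, so the device is actually in triode.
In triode I_D = k_p[V_ov V_SD − ½ V_SD²] and I_D = (V_DD − V_SD)/R_D. Equating: 2.72 V_SD² − 12.64 V_SD + 9.2 = 0, giving V_SD = 0.903 V (the root below V_ov).
I_D = (9.2 − 0.903) / 1.34 = 6.19 mA.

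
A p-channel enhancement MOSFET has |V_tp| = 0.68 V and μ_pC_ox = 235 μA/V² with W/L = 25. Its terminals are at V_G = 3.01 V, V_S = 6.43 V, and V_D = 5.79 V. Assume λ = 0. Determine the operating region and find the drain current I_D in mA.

Triode; I_D = 9.10 mA

V_SG = V_S − V_G = 6.43 − 3.01 = 3.42 V; V_SD = V_S − V_D = 6.43 − 5.79 = 0.64 V.
k_p = μ_pC_ox · (W/L) = 5.875 mA/V².
V_ov = V_SG − |V_tp| = 3.42 − 0.68 = 2.74 V.
Since V_SD = 0.64 V < V_ov = 2.74 V, the device is in the triode region.
I_D = k_p [V_ov · V_SD − ½ V_SD²] = 5.875 × [2.74 × 0.64 − 0.5 × 0.64²] = 9.1 mA.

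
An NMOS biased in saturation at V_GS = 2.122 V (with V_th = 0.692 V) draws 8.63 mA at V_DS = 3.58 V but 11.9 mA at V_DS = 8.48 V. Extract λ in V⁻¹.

λ = 0.107 V⁻¹

With V_GS fixed, I_D ∝ (1 + λ V_DS) in saturation, so I_D2/I_D1 = (1 + λ V_DS2)/(1 + λ V_DS1).
11.9/8.63 = 1.379 = (1 + 8.48 λ)/(1 + 3.58 λ).
Solving: λ (I_D1 V_DS2 − I_D2 V_DS1) = I_D2 − I_D1, so λ = (11.9 − 8.63) / (8.63 × 8.48 − 11.9 × 3.58) = 3.27 / 30.6 = 0.107 V⁻¹.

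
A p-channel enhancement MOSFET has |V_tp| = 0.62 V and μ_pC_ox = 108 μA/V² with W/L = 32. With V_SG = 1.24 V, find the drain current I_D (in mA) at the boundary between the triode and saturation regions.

I_D = 0.664 mA

At the boundary V_SD = V_ov = V_SG − |V_tp| = 1.24 − 0.62 = 0.62 V.
k_p = μ_pC_ox · (W/L) = 3.456 mA/V².
I_D = ½ k_p V_ov² = 0.5 × 3.456 × 0.62² = 0.664 mA.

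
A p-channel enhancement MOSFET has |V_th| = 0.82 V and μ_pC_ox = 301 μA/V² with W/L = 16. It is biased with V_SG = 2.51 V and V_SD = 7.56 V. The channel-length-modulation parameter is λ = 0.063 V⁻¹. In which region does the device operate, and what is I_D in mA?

Saturation; I_D = 10.2 mA

k_p = μ_pC_ox · (W/L) = 4.816 mA/V².
V_ov = V_SG − |V_th| = 2.51 − 0.82 = 1.69 V.
Since V_SD = 7.56 V ≥ V_ov = 1.69 V, the device is in saturation.
I_D = ½ k_p V_ov² (1 + λ V_SD) = 0.5 × 4.816 × 1.69² × (1 + 0.063 × 7.56) = 10.2 mA.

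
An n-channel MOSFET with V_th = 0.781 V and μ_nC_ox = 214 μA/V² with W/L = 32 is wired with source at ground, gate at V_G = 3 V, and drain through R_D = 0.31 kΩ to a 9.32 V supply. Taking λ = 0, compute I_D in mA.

I_D = 16.9 mA

V_GS = V_G = 3 V, so V_ov = 3 − 0.781 = 2.22 V.
k_n = μ_nC_ox · (W/L) = 6.848 mA/V².
Assume saturation: I_D = ½ k_n V_ov² = 0.5 × 6.848 × 2.22² = 16.9 mA, giving V_DS = V_DD − I_D R_D = 9.32 − 16.9 × 0.31 = 4.09 V.
V_DS = 4.09 V ≥ V_ov = 2.22 V, confirming saturation.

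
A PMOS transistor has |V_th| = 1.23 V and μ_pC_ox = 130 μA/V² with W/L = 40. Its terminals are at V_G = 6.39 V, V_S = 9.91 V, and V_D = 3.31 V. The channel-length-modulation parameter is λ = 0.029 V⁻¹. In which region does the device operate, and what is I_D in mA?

Saturation; I_D = 16.2 mA

V_SG = V_S − V_G = 9.91 − 6.39 = 3.52 V; V_SD = V_S − V_D = 9.91 − 3.31 = 6.6 V.
k_p = μ_pC_ox · (W/L) = 5.2 mA/V².
V_ov = V_SG − |V_th| = 3.52 − 1.23 = 2.29 V.
Since V_SD = 6.6 V ≥ V_ov = 2.29 V, the device is in saturation.
I_D = ½ k_p V_ov² (1 + λ V_SD) = 0.5 × 5.2 × 2.29² × (1 + 0.029 × 6.6) = 16.2 mA.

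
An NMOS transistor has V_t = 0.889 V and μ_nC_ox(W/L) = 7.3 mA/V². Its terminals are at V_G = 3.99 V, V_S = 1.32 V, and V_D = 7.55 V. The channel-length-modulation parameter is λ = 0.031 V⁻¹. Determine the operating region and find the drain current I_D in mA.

V_GS = V_G − V_S = 3.99 − 1.32 = 2.67 V; V_DS = V_D − V_S = 7.55 − 1.32 = 6.23 V.
V_ov = V_GS − V_t = 2.67 − 0.889 = 1.78 V.
Since V_DS = 6.23 V ≥ V_ov = 1.78 V, the device is in saturation.
I_D = ½ k_n V_ov² (1 + λ V_DS) = 0.5 × 7.3 × 1.78² × (1 + 0.031 × 6.23) = 13.8 mA.

Saturation; I_D = 13.8 mA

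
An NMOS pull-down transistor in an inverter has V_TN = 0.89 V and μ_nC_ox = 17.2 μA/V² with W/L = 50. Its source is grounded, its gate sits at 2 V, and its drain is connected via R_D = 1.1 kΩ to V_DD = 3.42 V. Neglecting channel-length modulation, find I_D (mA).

V_GS = V_G = 2 V, so V_ov = 2 − 0.89 = 1.11 V.
k_n = μ_nC_ox · (W/L) = 0.86 mA/V².
Assume saturation: I_D = ½ k_n V_ov² = 0.5 × 0.86 × 1.11² = 0.53 mA, giving V_DS = V_DD − I_D R_D = 3.42 − 0.53 × 1.1 = 2.84 V.
V_DS = 2.84 V ≥ V_ov = 1.11 V, confirming saturation.

I_D = 0.530 mA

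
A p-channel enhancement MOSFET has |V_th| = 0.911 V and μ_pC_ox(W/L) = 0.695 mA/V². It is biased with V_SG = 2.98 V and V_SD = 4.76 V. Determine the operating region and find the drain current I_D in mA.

V_ov = V_SG − |V_th| = 2.98 − 0.911 = 2.07 V.
Since V_SD = 4.76 V ≥ V_ov = 2.07 V, the device is in saturation.
I_D = ½ k_p V_ov² = 0.5 × 0.695 × 2.07² = 1.49 mA.

Saturation; I_D = 1.49 mA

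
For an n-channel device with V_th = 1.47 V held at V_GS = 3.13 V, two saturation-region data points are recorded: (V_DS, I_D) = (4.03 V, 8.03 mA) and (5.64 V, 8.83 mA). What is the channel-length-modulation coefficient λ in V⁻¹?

λ = 0.0824 V⁻¹

With V_GS fixed, I_D ∝ (1 + λ V_DS) in saturation, so I_D2/I_D1 = (1 + λ V_DS2)/(1 + λ V_DS1).
8.83/8.03 = 1.1 = (1 + 5.64 λ)/(1 + 4.03 λ).
Solving: λ (I_D1 V_DS2 − I_D2 V_DS1) = I_D2 − I_D1, so λ = (8.83 − 8.03) / (8.03 × 5.64 − 8.83 × 4.03) = 0.8 / 9.7 = 0.0824 V⁻¹.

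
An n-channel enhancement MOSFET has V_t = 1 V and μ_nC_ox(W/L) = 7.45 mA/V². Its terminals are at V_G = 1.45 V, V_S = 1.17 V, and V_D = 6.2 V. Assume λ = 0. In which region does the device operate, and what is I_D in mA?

V_GS = V_G − V_S = 1.45 − 1.17 = 0.28 V; V_DS = V_D − V_S = 6.2 − 1.17 = 5.03 V.
V_GS = 0.28 V < V_t = 1 V, so the transistor is in cutoff.

Cutoff; I_D = 0 mA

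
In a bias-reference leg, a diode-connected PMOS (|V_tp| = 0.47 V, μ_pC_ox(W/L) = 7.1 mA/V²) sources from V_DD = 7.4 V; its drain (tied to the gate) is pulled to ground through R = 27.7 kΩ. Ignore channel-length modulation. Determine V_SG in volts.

V_SG = 0.730 V

With gate tied to drain, V_SG = V_SD ≥ V_SG − |V_tp|, so the device is in saturation.
KCL at the drain: ½ k_p (V_SG − |V_tp|)² = (V_DD − V_SG)/R.
Let x = V_SG − 0.47. Then 98.3 x² + x − 6.93 = 0, giving x = 0.26 V (positive root), so V_SG = 0.73 V.
I_D = (V_DD − V_SG)/R = (7.4 − 0.73) / 27.7 = 0.241 mA.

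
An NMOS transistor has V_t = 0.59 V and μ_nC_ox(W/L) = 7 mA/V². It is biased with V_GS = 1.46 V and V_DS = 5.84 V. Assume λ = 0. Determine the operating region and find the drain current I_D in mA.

V_ov = V_GS − V_t = 1.46 − 0.59 = 0.87 V.
Since V_DS = 5.84 V ≥ V_ov = 0.87 V, the device is in saturation.
I_D = ½ k_n V_ov² = 0.5 × 7 × 0.87² = 2.65 mA.

Saturation; I_D = 2.65 mA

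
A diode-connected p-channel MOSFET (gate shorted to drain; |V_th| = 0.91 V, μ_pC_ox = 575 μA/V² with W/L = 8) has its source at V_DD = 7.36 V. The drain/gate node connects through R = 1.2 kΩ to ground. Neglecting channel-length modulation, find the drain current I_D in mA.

With gate tied to drain, V_SG = V_SD ≥ V_SG − |V_th|, so the device is in saturation.
k_p = μ_pC_ox · (W/L) = 4.6 mA/V².
KCL at the drain: ½ k_p (V_SG − |V_th|)² = (V_DD − V_SG)/R.
Let x = V_SG − 0.91. Then 2.76 x² + x − 6.45 = 0, giving x = 1.36 V (positive root), so V_SG = 2.27 V.
I_D = (V_DD − V_SG)/R = (7.36 − 2.27) / 1.2 = 4.24 mA.

I_D = 4.24 mA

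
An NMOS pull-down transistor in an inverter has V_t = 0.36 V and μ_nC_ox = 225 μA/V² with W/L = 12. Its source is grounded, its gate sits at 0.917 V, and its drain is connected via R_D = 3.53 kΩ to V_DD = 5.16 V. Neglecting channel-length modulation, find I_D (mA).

V_GS = V_G = 0.917 V, so V_ov = 0.917 − 0.36 = 0.557 V.
k_n = μ_nC_ox · (W/L) = 2.7 mA/V².
Assume saturation: I_D = ½ k_n V_ov² = 0.5 × 2.7 × 0.557² = 0.419 mA, giving V_DS = V_DD − I_D R_D = 5.16 − 0.419 × 3.53 = 3.68 V.
V_DS = 3.68 V ≥ V_ov = 0.557 V, confirming saturation.

I_D = 0.419 mA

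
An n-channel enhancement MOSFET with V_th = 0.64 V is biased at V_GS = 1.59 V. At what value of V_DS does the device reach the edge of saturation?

The boundary between triode and saturation is V_DS = V_GS − V_th = V_ov.
V_ov = 1.59 − 0.64 = 0.95 V.

V_DS,sat = 0.950 V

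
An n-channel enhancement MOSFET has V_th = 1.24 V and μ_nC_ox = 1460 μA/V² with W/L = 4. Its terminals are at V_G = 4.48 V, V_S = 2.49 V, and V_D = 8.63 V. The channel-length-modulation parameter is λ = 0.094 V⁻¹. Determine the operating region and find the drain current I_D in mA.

V_GS = V_G − V_S = 4.48 − 2.49 = 1.99 V; V_DS = V_D − V_S = 8.63 − 2.49 = 6.14 V.
k_n = μ_nC_ox · (W/L) = 5.84 mA/V².
V_ov = V_GS − V_th = 1.99 − 1.24 = 0.75 V.
Since V_DS = 6.14 V ≥ V_ov = 0.75 V, the device is in saturation.
I_D = ½ k_n V_ov² (1 + λ V_DS) = 0.5 × 5.84 × 0.75² × (1 + 0.094 × 6.14) = 2.59 mA.

Saturation; I_D = 2.59 mA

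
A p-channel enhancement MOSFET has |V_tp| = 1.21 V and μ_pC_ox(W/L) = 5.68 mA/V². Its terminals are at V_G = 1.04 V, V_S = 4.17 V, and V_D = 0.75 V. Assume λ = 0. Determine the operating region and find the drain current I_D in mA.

Saturation; I_D = 10.5 mA

V_SG = V_S − V_G = 4.17 − 1.04 = 3.13 V; V_SD = V_S − V_D = 4.17 − 0.75 = 3.42 V.
V_ov = V_SG − |V_tp| = 3.13 − 1.21 = 1.92 V.
Since V_SD = 3.42 V ≥ V_ov = 1.92 V, the device is in saturation.
I_D = ½ k_p V_ov² = 0.5 × 5.68 × 1.92² = 10.5 mA.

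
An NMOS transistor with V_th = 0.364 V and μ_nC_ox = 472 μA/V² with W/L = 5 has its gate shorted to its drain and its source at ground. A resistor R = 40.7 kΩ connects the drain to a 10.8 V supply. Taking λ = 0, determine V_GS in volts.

With gate tied to drain, V_GS = V_DS ≥ V_GS − V_th, so the device is in saturation.
k_n = μ_nC_ox · (W/L) = 2.36 mA/V².
KCL at the drain: ½ k_n (V_GS − V_th)² = (V_DD − V_GS)/R.
Let x = V_GS − 0.364. Then 48 x² + x − 10.44 = 0, giving x = 0.456 V (positive root), so V_GS = 0.82 V.
I_D = (V_DD − V_GS)/R = (10.8 − 0.82) / 40.7 = 0.245 mA.

V_GS = 0.820 V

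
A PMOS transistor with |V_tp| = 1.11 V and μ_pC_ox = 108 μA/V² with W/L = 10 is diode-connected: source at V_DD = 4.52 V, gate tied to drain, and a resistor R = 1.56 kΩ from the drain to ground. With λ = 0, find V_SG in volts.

V_SG = 2.61 V

With gate tied to drain, V_SG = V_SD ≥ V_SG − |V_tp|, so the device is in saturation.
k_p = μ_pC_ox · (W/L) = 1.08 mA/V².
KCL at the drain: ½ k_p (V_SG − |V_tp|)² = (V_DD − V_SG)/R.
Let x = V_SG − 1.11. Then 0.842 x² + x − 3.41 = 0, giving x = 1.5 V (positive root), so V_SG = 2.61 V.
I_D = (V_DD − V_SG)/R = (4.52 − 2.61) / 1.56 = 1.22 mA.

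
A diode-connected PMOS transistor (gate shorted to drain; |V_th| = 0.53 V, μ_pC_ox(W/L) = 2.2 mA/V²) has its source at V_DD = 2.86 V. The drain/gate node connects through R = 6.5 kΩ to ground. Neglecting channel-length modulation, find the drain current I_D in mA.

I_D = 0.281 mA

With gate tied to drain, V_SG = V_SD ≥ V_SG − |V_th|, so the device is in saturation.
KCL at the drain: ½ k_p (V_SG − |V_th|)² = (V_DD − V_SG)/R.
Let x = V_SG − 0.53. Then 7.15 x² + x − 2.33 = 0, giving x = 0.505 V (positive root), so V_SG = 1.04 V.
I_D = (V_DD − V_SG)/R = (2.86 − 1.04) / 6.5 = 0.281 mA.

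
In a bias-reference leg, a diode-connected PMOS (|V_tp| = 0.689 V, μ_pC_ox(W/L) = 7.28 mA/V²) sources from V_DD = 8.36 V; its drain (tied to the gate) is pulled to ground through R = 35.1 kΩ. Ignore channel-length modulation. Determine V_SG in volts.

With gate tied to drain, V_SG = V_SD ≥ V_SG − |V_tp|, so the device is in saturation.
KCL at the drain: ½ k_p (V_SG − |V_tp|)² = (V_DD − V_SG)/R.
Let x = V_SG − 0.689. Then 128 x² + x − 7.671 = 0, giving x = 0.241 V (positive root), so V_SG = 0.93 V.
I_D = (V_DD − V_SG)/R = (8.36 − 0.93) / 35.1 = 0.212 mA.

V_SG = 0.930 V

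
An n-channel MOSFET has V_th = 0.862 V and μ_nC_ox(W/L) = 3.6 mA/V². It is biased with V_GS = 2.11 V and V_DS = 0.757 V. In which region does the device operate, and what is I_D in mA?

V_ov = V_GS − V_th = 2.11 − 0.862 = 1.25 V.
Since V_DS = 0.757 V < V_ov = 1.25 V, the device is in the triode region.
I_D = k_n [V_ov · V_DS − ½ V_DS²] = 3.6 × [1.25 × 0.757 − 0.5 × 0.757²] = 2.37 mA.

Triode; I_D = 2.37 mA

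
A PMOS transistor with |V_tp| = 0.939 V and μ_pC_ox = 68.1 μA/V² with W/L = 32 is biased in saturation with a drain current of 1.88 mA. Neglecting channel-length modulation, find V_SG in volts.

V_SG = 2.25 V

k_p = μ_pC_ox · (W/L) = 2.179 mA/V².
In saturation I_D = ½ k_p (V_SG − |V_tp|)², so V_SG − |V_tp| = √(2 I_D / k_p) = √(2 × 1.88 / 2.179) = 1.31 V.
V_SG = 0.939 + 1.31 = 2.25 V.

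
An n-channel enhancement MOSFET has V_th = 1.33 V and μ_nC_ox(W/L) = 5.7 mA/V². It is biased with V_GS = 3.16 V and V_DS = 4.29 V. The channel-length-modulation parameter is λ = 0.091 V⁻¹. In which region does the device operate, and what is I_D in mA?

V_ov = V_GS − V_th = 3.16 − 1.33 = 1.83 V.
Since V_DS = 4.29 V ≥ V_ov = 1.83 V, the device is in saturation.
I_D = ½ k_n V_ov² (1 + λ V_DS) = 0.5 × 5.7 × 1.83² × (1 + 0.091 × 4.29) = 13.3 mA.

Saturation; I_D = 13.3 mA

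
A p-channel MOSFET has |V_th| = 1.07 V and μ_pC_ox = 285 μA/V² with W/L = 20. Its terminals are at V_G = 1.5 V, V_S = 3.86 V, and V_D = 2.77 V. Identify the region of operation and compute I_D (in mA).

V_SG = V_S − V_G = 3.86 − 1.5 = 2.36 V; V_SD = V_S − V_D = 3.86 − 2.77 = 1.09 V.
k_p = μ_pC_ox · (W/L) = 5.7 mA/V².
V_ov = V_SG − |V_th| = 2.36 − 1.07 = 1.29 V.
Since V_SD = 1.09 V < V_ov = 1.29 V, the device is in the triode region.
I_D = k_p [V_ov · V_SD − ½ V_SD²] = 5.7 × [1.29 × 1.09 − 0.5 × 1.09²] = 4.63 mA.

Triode; I_D = 4.63 mA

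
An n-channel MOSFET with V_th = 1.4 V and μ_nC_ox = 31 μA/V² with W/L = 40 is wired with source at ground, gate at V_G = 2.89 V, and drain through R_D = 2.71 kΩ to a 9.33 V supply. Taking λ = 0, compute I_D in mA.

I_D = 1.38 mA

V_GS = V_G = 2.89 V, so V_ov = 2.89 − 1.4 = 1.49 V.
k_n = μ_nC_ox · (W/L) = 1.24 mA/V².
Assume saturation: I_D = ½ k_n V_ov² = 0.5 × 1.24 × 1.49² = 1.38 mA, giving V_DS = V_DD − I_D R_D = 9.33 − 1.38 × 2.71 = 5.6 V.
V_DS = 5.6 V ≥ V_ov = 1.49 V, confirming saturation.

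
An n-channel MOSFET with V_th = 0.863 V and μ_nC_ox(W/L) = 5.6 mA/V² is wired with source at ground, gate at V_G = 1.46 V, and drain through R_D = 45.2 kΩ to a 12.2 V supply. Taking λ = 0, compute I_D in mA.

V_GS = V_G = 1.46 V, so V_ov = 1.46 − 0.863 = 0.597 V.
Assume saturation: I_D = ½ k_n V_ov² = 0.5 × 5.6 × 0.597² = 0.998 mA, giving V_DS = V_DD − I_D R_D = 12.2 − 0.998 × 45.2 = -32.9 V.
But -32.9 V < V_ov = 0.597 V, so the device is actually in triode.
In triode I_D = k_n[V_ov V_DS − ½ V_DS²] and I_D = (V_DD − V_DS)/R_D. Equating: 127 V_DS² − 152.1 V_DS + 12.2 = 0, giving V_DS = 0.0864 V (the root below V_ov).
I_D = (12.2 − 0.0864) / 45.2 = 0.268 mA.

I_D = 0.268 mA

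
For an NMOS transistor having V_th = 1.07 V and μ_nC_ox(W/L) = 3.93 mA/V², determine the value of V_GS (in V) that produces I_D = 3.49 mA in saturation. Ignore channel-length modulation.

V_GS = 2.40 V

In saturation I_D = ½ k_n (V_GS − V_th)², so V_GS − V_th = √(2 I_D / k_n) = √(2 × 3.49 / 3.93) = 1.33 V.
V_GS = 1.07 + 1.33 = 2.4 V.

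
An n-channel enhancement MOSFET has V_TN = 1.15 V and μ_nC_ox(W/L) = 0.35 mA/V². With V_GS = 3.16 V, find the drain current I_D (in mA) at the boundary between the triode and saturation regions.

At the boundary V_DS = V_ov = V_GS − V_TN = 3.16 − 1.15 = 2.01 V.
I_D = ½ k_n V_ov² = 0.5 × 0.35 × 2.01² = 0.707 mA.

I_D = 0.707 mA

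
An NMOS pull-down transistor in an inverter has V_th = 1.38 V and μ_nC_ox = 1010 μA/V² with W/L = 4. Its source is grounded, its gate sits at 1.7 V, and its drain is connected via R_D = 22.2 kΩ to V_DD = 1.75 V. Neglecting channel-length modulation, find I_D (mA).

V_GS = V_G = 1.7 V, so V_ov = 1.7 − 1.38 = 0.32 V.
k_n = μ_nC_ox · (W/L) = 4.04 mA/V².
Assume saturation: I_D = ½ k_n V_ov² = 0.5 × 4.04 × 0.32² = 0.207 mA, giving V_DS = V_DD − I_D R_D = 1.75 − 0.207 × 22.2 = -2.84 V.
But -2.84 V < V_ov = 0.32 V, so the device is actually in triode.
In triode I_D = k_n[V_ov V_DS − ½ V_DS²] and I_D = (V_DD − V_DS)/R_D. Equating: 44.8 V_DS² − 29.7 V_DS + 1.75 = 0, giving V_DS = 0.0654 V (the root below V_ov).
I_D = (1.75 − 0.0654) / 22.2 = 0.0759 mA.

I_D = 0.0759 mA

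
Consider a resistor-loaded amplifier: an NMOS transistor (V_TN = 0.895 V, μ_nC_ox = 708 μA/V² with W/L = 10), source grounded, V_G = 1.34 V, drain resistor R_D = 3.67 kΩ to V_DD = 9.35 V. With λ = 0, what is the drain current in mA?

I_D = 0.701 mA

V_GS = V_G = 1.34 V, so V_ov = 1.34 − 0.895 = 0.445 V.
k_n = μ_nC_ox · (W/L) = 7.08 mA/V².
Assume saturation: I_D = ½ k_n V_ov² = 0.5 × 7.08 × 0.445² = 0.701 mA, giving V_DS = V_DD − I_D R_D = 9.35 − 0.701 × 3.67 = 6.78 V.
V_DS = 6.78 V ≥ V_ov = 0.445 V, confirming saturation.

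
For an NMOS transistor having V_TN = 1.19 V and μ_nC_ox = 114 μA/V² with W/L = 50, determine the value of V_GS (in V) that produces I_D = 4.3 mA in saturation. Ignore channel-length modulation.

V_GS = 2.42 V

k_n = μ_nC_ox · (W/L) = 5.7 mA/V².
In saturation I_D = ½ k_n (V_GS − V_TN)², so V_GS − V_TN = √(2 I_D / k_n) = √(2 × 4.3 / 5.7) = 1.23 V.
V_GS = 1.19 + 1.23 = 2.42 V.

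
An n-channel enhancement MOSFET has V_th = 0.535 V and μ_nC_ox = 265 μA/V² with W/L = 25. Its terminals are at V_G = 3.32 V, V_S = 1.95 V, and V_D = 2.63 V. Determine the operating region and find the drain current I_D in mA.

V_GS = V_G − V_S = 3.32 − 1.95 = 1.37 V; V_DS = V_D − V_S = 2.63 − 1.95 = 0.68 V.
k_n = μ_nC_ox · (W/L) = 6.625 mA/V².
V_ov = V_GS − V_th = 1.37 − 0.535 = 0.835 V.
Since V_DS = 0.68 V < V_ov = 0.835 V, the device is in the triode region.
I_D = k_n [V_ov · V_DS − ½ V_DS²] = 6.625 × [0.835 × 0.68 − 0.5 × 0.68²] = 2.23 mA.

Triode; I_D = 2.23 mA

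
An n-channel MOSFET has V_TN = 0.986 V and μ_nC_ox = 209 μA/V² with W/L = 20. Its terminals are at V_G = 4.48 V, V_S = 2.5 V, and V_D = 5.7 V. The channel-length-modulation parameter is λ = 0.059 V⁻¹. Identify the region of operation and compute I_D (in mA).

Saturation; I_D = 2.45 mA

V_GS = V_G − V_S = 4.48 − 2.5 = 1.98 V; V_DS = V_D − V_S = 5.7 − 2.5 = 3.2 V.
k_n = μ_nC_ox · (W/L) = 4.18 mA/V².
V_ov = V_GS − V_TN = 1.98 − 0.986 = 0.994 V.
Since V_DS = 3.2 V ≥ V_ov = 0.994 V, the device is in saturation.
I_D = ½ k_n V_ov² (1 + λ V_DS) = 0.5 × 4.18 × 0.994² × (1 + 0.059 × 3.2) = 2.45 mA.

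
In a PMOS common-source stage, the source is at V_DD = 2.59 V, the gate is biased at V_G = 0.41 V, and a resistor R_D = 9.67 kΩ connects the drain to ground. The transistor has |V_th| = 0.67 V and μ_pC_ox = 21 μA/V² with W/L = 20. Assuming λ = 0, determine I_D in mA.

V_SG = V_DD − V_G = 2.59 − 0.41 = 2.18 V, so V_ov = 2.18 − 0.67 = 1.51 V.
k_p = μ_pC_ox · (W/L) = 0.42 mA/V².
Assume saturation: I_D = ½ k_p V_ov² = 0.5 × 0.42 × 1.51² = 0.479 mA, giving V_SD = V_DD − I_D R_D = 2.59 − 0.479 × 9.67 = -2.04 V.
But -2.04 V < V_ov = 1.51 V, so the device is actually in triode.
In triode I_D = k_p[V_ov V_SD − ½ V_SD²] and I_D = (V_DD − V_SD)/R_D. Equating: 2.03 V_SD² − 7.133 V_SD + 2.59 = 0, giving V_SD = 0.411 V (the root below V_ov).
I_D = (2.59 − 0.411) / 9.67 = 0.225 mA.

I_D = 0.225 mA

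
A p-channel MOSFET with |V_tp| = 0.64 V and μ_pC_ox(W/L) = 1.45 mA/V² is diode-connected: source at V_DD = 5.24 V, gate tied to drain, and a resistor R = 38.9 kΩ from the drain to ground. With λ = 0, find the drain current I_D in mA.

With gate tied to drain, V_SG = V_SD ≥ V_SG − |V_tp|, so the device is in saturation.
KCL at the drain: ½ k_p (V_SG − |V_tp|)² = (V_DD − V_SG)/R.
Let x = V_SG − 0.64. Then 28.2 x² + x − 4.6 = 0, giving x = 0.387 V (positive root), so V_SG = 1.03 V.
I_D = (V_DD − V_SG)/R = (5.24 − 1.03) / 38.9 = 0.108 mA.

I_D = 0.108 mA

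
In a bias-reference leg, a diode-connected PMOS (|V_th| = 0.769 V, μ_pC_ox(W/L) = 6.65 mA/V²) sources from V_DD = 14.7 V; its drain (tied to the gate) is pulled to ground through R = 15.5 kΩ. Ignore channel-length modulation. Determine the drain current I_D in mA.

I_D = 0.866 mA

With gate tied to drain, V_SG = V_SD ≥ V_SG − |V_th|, so the device is in saturation.
KCL at the drain: ½ k_p (V_SG − |V_th|)² = (V_DD − V_SG)/R.
Let x = V_SG − 0.769. Then 51.5 x² + x − 13.93 = 0, giving x = 0.51 V (positive root), so V_SG = 1.28 V.
I_D = (V_DD − V_SG)/R = (14.7 − 1.28) / 15.5 = 0.866 mA.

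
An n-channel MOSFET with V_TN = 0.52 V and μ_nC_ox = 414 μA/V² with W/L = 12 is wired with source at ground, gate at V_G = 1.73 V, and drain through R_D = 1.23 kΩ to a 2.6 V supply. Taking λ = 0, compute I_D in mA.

V_GS = V_G = 1.73 V, so V_ov = 1.73 − 0.52 = 1.21 V.
k_n = μ_nC_ox · (W/L) = 4.968 mA/V².
Assume saturation: I_D = ½ k_n V_ov² = 0.5 × 4.968 × 1.21² = 3.64 mA, giving V_DS = V_DD − I_D R_D = 2.6 − 3.64 × 1.23 = -1.87 V.
But -1.87 V < V_ov = 1.21 V, so the device is actually in triode.
In triode I_D = k_n[V_ov V_DS − ½ V_DS²] and I_D = (V_DD − V_DS)/R_D. Equating: 3.06 V_DS² − 8.394 V_DS + 2.6 = 0, giving V_DS = 0.356 V (the root below V_ov).
I_D = (2.6 − 0.356) / 1.23 = 1.82 mA.

I_D = 1.82 mA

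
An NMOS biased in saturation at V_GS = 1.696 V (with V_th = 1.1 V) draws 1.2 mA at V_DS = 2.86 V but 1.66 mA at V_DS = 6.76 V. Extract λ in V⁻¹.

λ = 0.137 V⁻¹

With V_GS fixed, I_D ∝ (1 + λ V_DS) in saturation, so I_D2/I_D1 = (1 + λ V_DS2)/(1 + λ V_DS1).
1.66/1.2 = 1.383 = (1 + 6.76 λ)/(1 + 2.86 λ).
Solving: λ (I_D1 V_DS2 − I_D2 V_DS1) = I_D2 − I_D1, so λ = (1.66 − 1.2) / (1.2 × 6.76 − 1.66 × 2.86) = 0.46 / 3.36 = 0.137 V⁻¹.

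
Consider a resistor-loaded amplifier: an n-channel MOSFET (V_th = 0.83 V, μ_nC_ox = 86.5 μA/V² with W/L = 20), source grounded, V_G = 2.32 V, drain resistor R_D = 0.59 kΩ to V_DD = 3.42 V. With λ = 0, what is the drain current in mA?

V_GS = V_G = 2.32 V, so V_ov = 2.32 − 0.83 = 1.49 V.
k_n = μ_nC_ox · (W/L) = 1.73 mA/V².
Assume saturation: I_D = ½ k_n V_ov² = 0.5 × 1.73 × 1.49² = 1.92 mA, giving V_DS = V_DD − I_D R_D = 3.42 − 1.92 × 0.59 = 2.29 V.
V_DS = 2.29 V ≥ V_ov = 1.49 V, confirming saturation.

I_D = 1.92 mA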